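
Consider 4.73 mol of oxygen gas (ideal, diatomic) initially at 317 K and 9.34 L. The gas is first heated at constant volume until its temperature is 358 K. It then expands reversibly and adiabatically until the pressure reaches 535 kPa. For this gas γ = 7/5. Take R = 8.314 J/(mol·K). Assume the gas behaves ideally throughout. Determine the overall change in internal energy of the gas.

-4990 J

P₁ = nRT₁/V₁ = 4.73×8.314×317/9.34 = 1330 kPa.
Step 1 — Isochoric: V stays 9.34 L; P/T = const ⇒ T₂ = 358 K, P₂ = 1510 kPa.
W = 0 (no volume change).
ΔU = nCvΔT = 4.73×20.8×(358−317) = 4030 J.
Q = ΔU = 4030 J.
State after step 1: P = 1510 kPa, V = 9.34 L, T = 358 K.
Step 2 — Adiabatic: T₂/T₁ = (P₂/P₁)^((γ−1)/γ) ⇒ T₂ = 358×(0.355)^0.286 = 266 K; V₂ = 19.6 L.
ΔU = nCvΔT = 4.73×20.8×(266−358) = -9020 J.
Q = 0 for an adiabatic process, so W = −ΔU = 9020 J.
Net over both steps: W = 9020 J, Q = 4030 J, ΔU = -4990 J.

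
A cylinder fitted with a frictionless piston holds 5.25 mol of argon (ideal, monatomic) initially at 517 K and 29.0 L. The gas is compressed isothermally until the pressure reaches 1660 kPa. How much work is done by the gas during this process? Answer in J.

-17100 J

P₁ = nRT₁/V₁ = 5.25×8.314×517/29.0 = 778 kPa.
Isothermal: T stays 517 K; PV = const ⇒ V₂ = 13.6 L, P₂ = 1660 kPa.
W = nRT ln(V₂/V₁) = 5.25×8.314×517×ln(0.469) = -17100 J.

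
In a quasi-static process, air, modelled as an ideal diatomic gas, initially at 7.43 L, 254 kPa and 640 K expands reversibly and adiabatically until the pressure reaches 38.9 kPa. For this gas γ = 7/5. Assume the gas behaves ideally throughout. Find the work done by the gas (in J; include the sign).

n = P₁V₁/(RT₁) = 254×7.43/(8.314×640) = 0.355 mol.
Adiabatic: T₂/T₁ = (P₂/P₁)^((γ−1)/γ) ⇒ T₂ = 640×(0.153)^0.286 = 374 K; V₂ = 28.4 L.
ΔU = nCvΔT = 0.355×20.8×(374−640) = -1960 J.
Q = 0 for an adiabatic process, so W = −ΔU = 1960 J.

1960 J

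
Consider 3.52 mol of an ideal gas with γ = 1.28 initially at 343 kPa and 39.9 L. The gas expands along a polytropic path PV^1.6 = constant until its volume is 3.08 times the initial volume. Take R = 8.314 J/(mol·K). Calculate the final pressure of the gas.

56.7 kPa

T₁ = P₁V₁/(nR) = 343×39.9/(3.52×8.314) = 468 K.
Polytropic n=1.6: T₂ = T₁(V₁/V₂)^(n−1) = 468×(0.325)^0.60 = 238 K; P₂ = P₁(V₁/V₂)^n = 56.7 kPa.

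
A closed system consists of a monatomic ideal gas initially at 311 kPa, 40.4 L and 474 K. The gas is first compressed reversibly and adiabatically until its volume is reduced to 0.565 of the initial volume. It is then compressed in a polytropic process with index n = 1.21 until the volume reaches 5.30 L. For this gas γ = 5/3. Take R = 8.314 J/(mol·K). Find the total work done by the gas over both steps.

n = P₁V₁/(RT₁) = 311×40.4/(8.314×474) = 3.19 mol.
Step 1 — Adiabatic: TV^(γ−1) = const ⇒ T₂ = 474×(1.77)^0.667 = 694 K; PV^γ = const ⇒ P₂ = 805 kPa.
ΔU = nCvΔT = 3.19×12.5×(694−474) = 8730 J.
Q = 0 for an adiabatic process, so W = −ΔU = -8730 J.
State after step 1: P = 805 kPa, V = 22.8 L, T = 694 K.
Step 2 — Polytropic n=1.21: T₂ = T₁(V₁/V₂)^(n−1) = 694×(4.31)^0.21 = 942 K; P₂ = P₁(V₁/V₂)^n = 4710 kPa.
W = (P₁V₁−P₂V₂)/(n−1) = (805×22.8−4710×5.30)/0.21 = -31400 J.
ΔU = nCvΔT = 3.19×12.5×(942−694) = 9900 J.
Q = ΔU + W = -21500 J.
Net over both steps: W = -40100 J, Q = -21500 J, ΔU = 18600 J.

-40100 J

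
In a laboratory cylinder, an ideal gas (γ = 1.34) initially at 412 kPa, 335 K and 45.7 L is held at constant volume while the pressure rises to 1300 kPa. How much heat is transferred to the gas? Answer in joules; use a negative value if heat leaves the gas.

n = P₁V₁/(RT₁) = 412×45.7/(8.314×335) = 6.76 mol.
Isochoric: V stays 45.7 L; P/T = const ⇒ T₂ = 1060 K, P₂ = 1300 kPa.
W = 0 (no volume change).
ΔU = nCvΔT = 6.76×24.5×(1060−335) = 119000 J.
Q = ΔU = 119000 J.

119000 J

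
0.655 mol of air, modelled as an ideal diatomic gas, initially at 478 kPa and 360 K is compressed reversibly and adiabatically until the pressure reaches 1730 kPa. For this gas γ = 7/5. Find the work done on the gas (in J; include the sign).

V₁ = nRT₁/P₁ = 0.655×8.314×360/478 = 4.10 L.
Adiabatic: T₂/T₁ = (P₂/P₁)^((γ−1)/γ) ⇒ T₂ = 360×(3.62)^0.286 = 520 K; V₂ = 1.64 L.
ΔU = nCvΔT = 0.655×20.8×(520−360) = 2180 J.
Q = 0 for an adiabatic process, so W = −ΔU = -2180 J.
Work done on the gas = −W_by = 2180 J.

2180 J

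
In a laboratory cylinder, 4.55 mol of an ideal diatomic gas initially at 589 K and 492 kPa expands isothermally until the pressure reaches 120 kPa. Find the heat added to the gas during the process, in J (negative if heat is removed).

V₁ = nRT₁/P₁ = 4.55×8.314×589/492 = 45.3 L.
Isothermal: T stays 589 K; PV = const ⇒ V₂ = 186 L, P₂ = 120 kPa.
ΔU = 0 (ideal gas, T constant).
W = nRT ln(V₂/V₁) = 4.55×8.314×589×ln(4.10) = 31400 J.
Q = ΔU + W = 31400 J.

31400 J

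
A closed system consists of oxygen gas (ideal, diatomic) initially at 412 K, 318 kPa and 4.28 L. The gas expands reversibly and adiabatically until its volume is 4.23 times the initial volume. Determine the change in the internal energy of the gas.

n = P₁V₁/(RT₁) = 318×4.28/(8.314×412) = 0.397 mol.
Adiabatic: TV^(γ−1) = const ⇒ T₂ = 412×(0.236)^0.400 = 231 K; PV^γ = const ⇒ P₂ = 42.2 kPa.
For an ideal gas ΔU = nCvΔT with Cv = (5/2)R = 20.8 J/(mol·K).
ΔU = 0.397×20.8×(231−412) = -1490 J.

-1490 J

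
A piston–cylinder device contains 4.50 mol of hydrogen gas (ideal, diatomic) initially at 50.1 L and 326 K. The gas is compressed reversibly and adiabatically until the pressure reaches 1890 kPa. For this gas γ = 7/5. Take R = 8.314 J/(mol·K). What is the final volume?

11.6 L

P₁ = nRT₁/V₁ = 4.50×8.314×326/50.1 = 243 kPa.
Adiabatic: T₂/T₁ = (P₂/P₁)^((γ−1)/γ) ⇒ T₂ = 326×(7.76)^0.286 = 585 K; V₂ = 11.6 L.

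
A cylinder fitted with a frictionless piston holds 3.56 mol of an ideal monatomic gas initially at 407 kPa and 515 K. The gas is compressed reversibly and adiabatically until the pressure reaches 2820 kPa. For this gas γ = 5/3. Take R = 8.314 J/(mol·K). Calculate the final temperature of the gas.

V₁ = nRT₁/P₁ = 3.56×8.314×515/407 = 37.5 L.
Adiabatic: T₂/T₁ = (P₂/P₁)^((γ−1)/γ) ⇒ T₂ = 515×(6.93)^0.400 = 1120 K; V₂ = 11.7 L.

1120 K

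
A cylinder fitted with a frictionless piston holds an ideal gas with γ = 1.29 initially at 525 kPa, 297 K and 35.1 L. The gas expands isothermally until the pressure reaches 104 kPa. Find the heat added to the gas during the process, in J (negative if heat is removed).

n = P₁V₁/(RT₁) = 525×35.1/(8.314×297) = 7.46 mol.
Isothermal: T stays 297 K; PV = const ⇒ V₂ = 177 L, P₂ = 104 kPa.
ΔU = 0 (ideal gas, T constant).
W = nRT ln(V₂/V₁) = 7.46×8.314×297×ln(5.05) = 29800 J.
Q = ΔU + W = 29800 J.

29800 J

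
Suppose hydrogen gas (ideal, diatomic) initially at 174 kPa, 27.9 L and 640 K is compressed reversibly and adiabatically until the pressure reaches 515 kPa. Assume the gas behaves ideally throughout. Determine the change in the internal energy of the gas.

4410 J

n = P₁V₁/(RT₁) = 174×27.9/(8.314×640) = 0.912 mol.
Adiabatic: T₂/T₁ = (P₂/P₁)^((γ−1)/γ) ⇒ T₂ = 640×(2.96)^0.286 = 873 K; V₂ = 12.9 L.
For an ideal gas ΔU = nCvΔT with Cv = (5/2)R = 20.8 J/(mol·K).
ΔU = 0.912×20.8×(873−640) = 4410 J.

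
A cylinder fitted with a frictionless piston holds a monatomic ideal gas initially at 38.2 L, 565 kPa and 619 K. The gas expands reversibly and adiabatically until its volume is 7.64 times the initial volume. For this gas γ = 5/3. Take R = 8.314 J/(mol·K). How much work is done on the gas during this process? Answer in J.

-24000 J

n = P₁V₁/(RT₁) = 565×38.2/(8.314×619) = 4.19 mol.
Adiabatic: TV^(γ−1) = const ⇒ T₂ = 619×(0.131)^0.667 = 160 K; PV^γ = const ⇒ P₂ = 19.1 kPa.
ΔU = nCvΔT = 4.19×12.5×(160−619) = -24000 J.
Q = 0 for an adiabatic process, so W = −ΔU = 24000 J.
Work done on the gas = −W_by = -24000 J.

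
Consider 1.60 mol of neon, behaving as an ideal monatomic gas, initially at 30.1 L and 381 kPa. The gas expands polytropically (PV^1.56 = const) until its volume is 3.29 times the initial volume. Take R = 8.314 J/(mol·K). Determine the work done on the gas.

-9970 J

T₁ = P₁V₁/(nR) = 381×30.1/(1.60×8.314) = 862 K.
Polytropic n=1.56: T₂ = T₁(V₁/V₂)^(n−1) = 862×(0.304)^0.56 = 443 K; P₂ = P₁(V₁/V₂)^n = 59.4 kPa.
W = (P₁V₁−P₂V₂)/(n−1) = (381×30.1−59.4×99.0)/0.56 = 9970 J.
Work done on the gas = −W_by = -9970 J.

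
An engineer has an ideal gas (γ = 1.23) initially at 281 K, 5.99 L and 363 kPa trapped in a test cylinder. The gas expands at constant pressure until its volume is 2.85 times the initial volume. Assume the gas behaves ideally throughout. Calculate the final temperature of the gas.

Isobaric: P stays 363 kPa; V/T = const ⇒ T₂ = 801 K, V₂ = 17.1 L.

801 K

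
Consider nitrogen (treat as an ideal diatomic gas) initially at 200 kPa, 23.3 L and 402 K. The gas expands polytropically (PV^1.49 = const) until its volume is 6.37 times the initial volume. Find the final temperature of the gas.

162 K

Polytropic n=1.49: T₂ = T₁(V₁/V₂)^(n−1) = 402×(0.157)^0.49 = 162 K; P₂ = P₁(V₁/V₂)^n = 12.7 kPa.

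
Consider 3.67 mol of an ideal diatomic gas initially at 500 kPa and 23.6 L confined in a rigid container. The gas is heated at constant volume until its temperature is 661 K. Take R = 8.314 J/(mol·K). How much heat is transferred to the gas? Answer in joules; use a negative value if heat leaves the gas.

T₁ = P₁V₁/(nR) = 500×23.6/(3.67×8.314) = 387 K.
Isochoric: V stays 23.6 L; P/T = const ⇒ T₂ = 661 K, P₂ = 855 kPa.
W = 0 (no volume change).
ΔU = nCvΔT = 3.67×20.8×(661−387) = 20900 J.
Q = ΔU = 20900 J.

20900 J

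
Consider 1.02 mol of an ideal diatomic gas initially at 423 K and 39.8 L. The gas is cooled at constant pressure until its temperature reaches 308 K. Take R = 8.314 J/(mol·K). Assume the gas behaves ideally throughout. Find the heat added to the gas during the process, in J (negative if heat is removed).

P₁ = nRT₁/V₁ = 1.02×8.314×423/39.8 = 90.1 kPa.
Isobaric: P stays 90.1 kPa; V/T = const ⇒ T₂ = 308 K, V₂ = 29.0 L.
W = PΔV = 90.1×(29.0−39.8) kPa·L = -975 J.
ΔU = nCvΔT = 1.02×20.8×(308−423) = -2440 J.
Q = ΔU + W = nCpΔT = -3410 J.

-3410 J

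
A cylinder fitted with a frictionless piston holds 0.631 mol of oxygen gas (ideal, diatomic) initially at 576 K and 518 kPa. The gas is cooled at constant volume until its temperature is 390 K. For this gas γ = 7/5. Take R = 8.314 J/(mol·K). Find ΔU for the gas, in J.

V₁ = nRT₁/P₁ = 0.631×8.314×576/518 = 5.83 L.
Isochoric: V stays 5.83 L; P/T = const ⇒ T₂ = 390 K, P₂ = 351 kPa.
For an ideal gas ΔU = nCvΔT with Cv = (5/2)R = 20.8 J/(mol·K).
ΔU = 0.631×20.8×(390−576) = -2440 J.

-2440 J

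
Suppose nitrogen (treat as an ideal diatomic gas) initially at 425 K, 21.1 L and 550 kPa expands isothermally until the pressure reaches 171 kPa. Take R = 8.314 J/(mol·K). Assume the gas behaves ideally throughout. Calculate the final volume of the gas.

67.9 L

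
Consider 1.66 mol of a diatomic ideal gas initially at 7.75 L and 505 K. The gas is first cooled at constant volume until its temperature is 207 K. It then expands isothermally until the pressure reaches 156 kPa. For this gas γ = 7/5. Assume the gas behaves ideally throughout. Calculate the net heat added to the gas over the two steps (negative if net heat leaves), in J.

P₁ = nRT₁/V₁ = 1.66×8.314×505/7.75 = 899 kPa.
Step 1 — Isochoric: V stays 7.75 L; P/T = const ⇒ T₂ = 207 K, P₂ = 369 kPa.
W = 0 (no volume change).
ΔU = nCvΔT = 1.66×20.8×(207−505) = -10300 J.
Q = ΔU = -10300 J.
State after step 1: P = 369 kPa, V = 7.75 L, T = 207 K.
Step 2 — Isothermal: T stays 207 K; PV = const ⇒ V₂ = 18.3 L, P₂ = 156 kPa.
ΔU = 0 (ideal gas, T constant).
W = nRT ln(V₂/V₁) = 1.66×8.314×207×ln(2.36) = 2460 J.
Q = ΔU + W = 2460 J.
Net over both steps: W = 2460 J, Q = -7830 J, ΔU = -10300 J.

-7830 J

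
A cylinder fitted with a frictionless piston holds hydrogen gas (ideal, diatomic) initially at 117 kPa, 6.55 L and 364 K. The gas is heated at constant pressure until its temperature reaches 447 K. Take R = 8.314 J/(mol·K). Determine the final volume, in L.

Isobaric: P stays 117 kPa; V/T = const ⇒ T₂ = 447 K, V₂ = 8.04 L.

8.04 L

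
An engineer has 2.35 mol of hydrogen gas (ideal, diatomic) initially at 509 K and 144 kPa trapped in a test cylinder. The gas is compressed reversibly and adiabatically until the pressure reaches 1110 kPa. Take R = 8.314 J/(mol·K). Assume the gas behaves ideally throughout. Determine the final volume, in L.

16.1 L

V₁ = nRT₁/P₁ = 2.35×8.314×509/144 = 69.1 L.
Adiabatic: T₂/T₁ = (P₂/P₁)^((γ−1)/γ) ⇒ T₂ = 509×(7.71)^0.286 = 912 K; V₂ = 16.1 L.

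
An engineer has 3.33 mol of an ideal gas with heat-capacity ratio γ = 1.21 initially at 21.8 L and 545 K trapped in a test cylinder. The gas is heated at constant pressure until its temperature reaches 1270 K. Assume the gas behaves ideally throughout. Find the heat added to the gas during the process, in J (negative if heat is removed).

116000 J

P₁ = nRT₁/V₁ = 3.33×8.314×545/21.8 = 692 kPa.
Isobaric: P stays 692 kPa; V/T = const ⇒ T₂ = 1270 K, V₂ = 50.8 L.
W = PΔV = 692×(50.8−21.8) kPa·L = 20100 J.
ΔU = nCvΔT = 3.33×39.6×(1270−545) = 95600 J.
Q = ΔU + W = nCpΔT = 116000 J.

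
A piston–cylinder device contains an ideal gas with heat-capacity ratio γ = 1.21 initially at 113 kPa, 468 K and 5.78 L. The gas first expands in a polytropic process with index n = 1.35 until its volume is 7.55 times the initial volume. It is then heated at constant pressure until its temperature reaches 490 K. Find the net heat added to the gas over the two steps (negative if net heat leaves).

n = P₁V₁/(RT₁) = 113×5.78/(8.314×468) = 0.168 mol.
Step 1 — Polytropic n=1.35: T₂ = T₁(V₁/V₂)^(n−1) = 468×(0.132)^0.35 = 231 K; P₂ = P₁(V₁/V₂)^n = 7.38 kPa.
W = (P₁V₁−P₂V₂)/(n−1) = (113×5.78−7.38×43.6)/0.35 = 946 J.
ΔU = nCvΔT = 0.168×39.6×(231−468) = -1580 J.
Q = ΔU + W = -631 J.
State after step 1: P = 7.38 kPa, V = 43.6 L, T = 231 K.
Step 2 — Isobaric: P stays 7.38 kPa; V/T = const ⇒ T₂ = 490 K, V₂ = 92.7 L.
W = PΔV = 7.38×(92.7−43.6) kPa·L = 362 J.
ΔU = nCvΔT = 0.168×39.6×(490−231) = 1720 J.
Q = ΔU + W = nCpΔT = 2090 J.
Net over both steps: W = 1310 J, Q = 1450 J, ΔU = 146 J.

1450 J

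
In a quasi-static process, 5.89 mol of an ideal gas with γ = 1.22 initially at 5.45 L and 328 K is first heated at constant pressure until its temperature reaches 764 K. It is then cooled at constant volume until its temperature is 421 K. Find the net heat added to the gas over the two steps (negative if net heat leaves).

P₁ = nRT₁/V₁ = 5.89×8.314×328/5.45 = 2950 kPa.
Step 1 — Isobaric: P stays 2950 kPa; V/T = const ⇒ T₂ = 764 K, V₂ = 12.7 L.
W = PΔV = 2950×(12.7−5.45) kPa·L = 21400 J.
ΔU = nCvΔT = 5.89×37.8×(764−328) = 97000 J.
Q = ΔU + W = nCpΔT = 118000 J.
State after step 1: P = 2950 kPa, V = 12.7 L, T = 764 K.
Step 2 — Isochoric: V stays 12.7 L; P/T = const ⇒ T₂ = 421 K, P₂ = 1620 kPa.
W = 0 (no volume change).
ΔU = nCvΔT = 5.89×37.8×(421−764) = -76300 J.
Q = ΔU = -76300 J.
Net over both steps: W = 21400 J, Q = 42100 J, ΔU = 20700 J.

42100 J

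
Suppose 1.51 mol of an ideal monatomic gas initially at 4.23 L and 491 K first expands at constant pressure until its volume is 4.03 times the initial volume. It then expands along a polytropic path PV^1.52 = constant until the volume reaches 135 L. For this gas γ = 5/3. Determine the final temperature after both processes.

P₁ = nRT₁/V₁ = 1.51×8.314×491/4.23 = 1460 kPa.
Step 1 — Isobaric: P stays 1460 kPa; V/T = const ⇒ T₂ = 1980 K, V₂ = 17.0 L.
W = PΔV = 1460×(17.0−4.23) kPa·L = 18700 J.
ΔU = nCvΔT = 1.51×12.5×(1980−491) = 28000 J.
Q = ΔU + W = nCpΔT = 46700 J.
State after step 1: P = 1460 kPa, V = 17.0 L, T = 1980 K.
Step 2 — Polytropic n=1.52: T₂ = T₁(V₁/V₂)^(n−1) = 1980×(0.126)^0.52 = 675 K; P₂ = P₁(V₁/V₂)^n = 62.7 kPa.
W = (P₁V₁−P₂V₂)/(n−1) = (1460×17.0−62.7×135)/0.52 = 31500 J.
ΔU = nCvΔT = 1.51×12.5×(675−1980) = -24600 J.
Q = ΔU + W = 6930 J.
Net over both steps: W = 50200 J, Q = 53600 J, ΔU = 3460 J.

675 K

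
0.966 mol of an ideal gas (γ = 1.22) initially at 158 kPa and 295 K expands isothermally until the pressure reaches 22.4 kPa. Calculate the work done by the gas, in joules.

4630 J

V₁ = nRT₁/P₁ = 0.966×8.314×295/158 = 15.0 L.
Isothermal: T stays 295 K; PV = const ⇒ V₂ = 106 L, P₂ = 22.4 kPa.
W = nRT ln(V₂/V₁) = 0.966×8.314×295×ln(7.05) = 4630 J.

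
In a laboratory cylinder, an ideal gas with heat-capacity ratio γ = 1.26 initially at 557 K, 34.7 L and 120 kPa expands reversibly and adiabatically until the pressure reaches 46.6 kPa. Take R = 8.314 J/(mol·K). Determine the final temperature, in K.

458 K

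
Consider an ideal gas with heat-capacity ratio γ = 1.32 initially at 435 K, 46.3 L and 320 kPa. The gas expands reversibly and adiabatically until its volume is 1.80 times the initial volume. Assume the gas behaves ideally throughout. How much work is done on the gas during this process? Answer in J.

n = P₁V₁/(RT₁) = 320×46.3/(8.314×435) = 4.10 mol.
Adiabatic: TV^(γ−1) = const ⇒ T₂ = 435×(0.556)^0.320 = 360 K; PV^γ = const ⇒ P₂ = 147 kPa.
ΔU = nCvΔT = 4.10×26.0×(360−435) = -7940 J.
Q = 0 for an adiabatic process, so W = −ΔU = 7940 J.
Work done on the gas = −W_by = -7940 J.

-7940 J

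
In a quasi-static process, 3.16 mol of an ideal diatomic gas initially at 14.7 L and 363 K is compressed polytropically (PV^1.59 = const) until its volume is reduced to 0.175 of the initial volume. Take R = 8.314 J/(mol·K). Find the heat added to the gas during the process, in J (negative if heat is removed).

P₁ = nRT₁/V₁ = 3.16×8.314×363/14.7 = 649 kPa.
Polytropic n=1.59: T₂ = T₁(V₁/V₂)^(n−1) = 363×(5.71)^0.59 = 1020 K; P₂ = P₁(V₁/V₂)^n = 10400 kPa.
W = (P₁V₁−P₂V₂)/(n−1) = (649×14.7−10400×2.57)/0.59 = -29000 J.
ΔU = nCvΔT = 3.16×20.8×(1020−363) = 42800 J.
Q = ΔU + W = 13800 J.

13800 J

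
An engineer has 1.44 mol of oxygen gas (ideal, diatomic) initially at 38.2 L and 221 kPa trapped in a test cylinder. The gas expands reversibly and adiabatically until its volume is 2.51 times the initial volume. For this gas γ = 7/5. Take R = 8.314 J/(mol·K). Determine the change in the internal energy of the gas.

-6500 J

T₁ = P₁V₁/(nR) = 221×38.2/(1.44×8.314) = 705 K.
Adiabatic: TV^(γ−1) = const ⇒ T₂ = 705×(0.398)^0.400 = 488 K; PV^γ = const ⇒ P₂ = 60.9 kPa.
For an ideal gas ΔU = nCvΔT with Cv = (5/2)R = 20.8 J/(mol·K).
ΔU = 1.44×20.8×(488−705) = -6500 J.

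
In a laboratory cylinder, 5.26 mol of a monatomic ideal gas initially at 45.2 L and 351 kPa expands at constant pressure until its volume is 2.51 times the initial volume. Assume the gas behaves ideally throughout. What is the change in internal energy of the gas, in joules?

T₁ = P₁V₁/(nR) = 351×45.2/(5.26×8.314) = 363 K.
Isobaric: P stays 351 kPa; V/T = const ⇒ T₂ = 911 K, V₂ = 113 L.
For an ideal gas ΔU = nCvΔT with Cv = (3/2)R = 12.5 J/(mol·K).
ΔU = 5.26×12.5×(911−363) = 35900 J.

35900 J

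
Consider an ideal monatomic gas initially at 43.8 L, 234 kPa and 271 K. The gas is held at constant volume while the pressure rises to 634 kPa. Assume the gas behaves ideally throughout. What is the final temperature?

Isochoric: V stays 43.8 L; P/T = const ⇒ T₂ = 734 K, P₂ = 634 kPa.

734 K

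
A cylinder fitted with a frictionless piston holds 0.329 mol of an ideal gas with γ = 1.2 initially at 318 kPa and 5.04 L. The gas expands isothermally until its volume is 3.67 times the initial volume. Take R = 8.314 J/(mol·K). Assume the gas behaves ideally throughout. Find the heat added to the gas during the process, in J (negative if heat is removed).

T₁ = P₁V₁/(nR) = 318×5.04/(0.329×8.314) = 586 K.
Isothermal: T stays 586 K; PV = const ⇒ V₂ = 18.5 L, P₂ = 86.6 kPa.
ΔU = 0 (ideal gas, T constant).
W = nRT ln(V₂/V₁) = 0.329×8.314×586×ln(3.67) = 2080 J.
Q = ΔU + W = 2080 J.

2080 J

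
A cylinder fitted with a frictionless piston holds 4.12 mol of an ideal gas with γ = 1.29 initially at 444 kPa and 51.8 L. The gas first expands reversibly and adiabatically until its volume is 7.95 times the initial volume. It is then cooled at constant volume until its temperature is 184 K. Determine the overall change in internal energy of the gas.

-57600 J

T₁ = P₁V₁/(nR) = 444×51.8/(4.12×8.314) = 671 K.
Step 1 — Adiabatic: TV^(γ−1) = const ⇒ T₂ = 671×(0.126)^0.290 = 368 K; PV^γ = const ⇒ P₂ = 30.6 kPa.
ΔU = nCvΔT = 4.12×28.7×(368−671) = -35800 J.
Q = 0 for an adiabatic process, so W = −ΔU = 35800 J.
State after step 1: P = 30.6 kPa, V = 412 L, T = 368 K.
Step 2 — Isochoric: V stays 412 L; P/T = const ⇒ T₂ = 184 K, P₂ = 15.3 kPa.
W = 0 (no volume change).
ΔU = nCvΔT = 4.12×28.7×(184−368) = -21700 J.
Q = ΔU = -21700 J.
Net over both steps: W = 35800 J, Q = -21700 J, ΔU = -57600 J.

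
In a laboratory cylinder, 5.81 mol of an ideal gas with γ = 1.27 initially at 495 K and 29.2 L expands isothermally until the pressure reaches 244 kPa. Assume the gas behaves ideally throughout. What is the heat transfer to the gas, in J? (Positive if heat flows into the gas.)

28900 J

P₁ = nRT₁/V₁ = 5.81×8.314×495/29.2 = 819 kPa.
Isothermal: T stays 495 K; PV = const ⇒ V₂ = 98.0 L, P₂ = 244 kPa.
ΔU = 0 (ideal gas, T constant).
W = nRT ln(V₂/V₁) = 5.81×8.314×495×ln(3.36) = 28900 J.
Q = ΔU + W = 28900 J.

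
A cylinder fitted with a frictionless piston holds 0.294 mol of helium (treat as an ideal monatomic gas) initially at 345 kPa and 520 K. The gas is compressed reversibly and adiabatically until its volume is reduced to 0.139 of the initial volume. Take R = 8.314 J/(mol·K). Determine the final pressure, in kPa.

V₁ = nRT₁/P₁ = 0.294×8.314×520/345 = 3.68 L.
Adiabatic: TV^(γ−1) = const ⇒ T₂ = 520×(7.19)^0.667 = 1940 K; PV^γ = const ⇒ P₂ = 9250 kPa.

9250 kPa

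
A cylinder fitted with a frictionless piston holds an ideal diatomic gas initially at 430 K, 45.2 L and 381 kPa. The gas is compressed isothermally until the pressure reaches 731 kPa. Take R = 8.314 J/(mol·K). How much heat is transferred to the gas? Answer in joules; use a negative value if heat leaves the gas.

n = P₁V₁/(RT₁) = 381×45.2/(8.314×430) = 4.82 mol.
Isothermal: T stays 430 K; PV = const ⇒ V₂ = 23.6 L, P₂ = 731 kPa.
ΔU = 0 (ideal gas, T constant).
W = nRT ln(V₂/V₁) = 4.82×8.314×430×ln(0.521) = -11200 J.
Q = ΔU + W = -11200 J.

-11200 J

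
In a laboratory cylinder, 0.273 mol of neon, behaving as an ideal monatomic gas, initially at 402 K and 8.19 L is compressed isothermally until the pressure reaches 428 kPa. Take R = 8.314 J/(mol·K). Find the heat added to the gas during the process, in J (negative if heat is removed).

P₁ = nRT₁/V₁ = 0.273×8.314×402/8.19 = 111 kPa.
Isothermal: T stays 402 K; PV = const ⇒ V₂ = 2.13 L, P₂ = 428 kPa.
ΔU = 0 (ideal gas, T constant).
W = nRT ln(V₂/V₁) = 0.273×8.314×402×ln(0.260) = -1230 J.
Q = ΔU + W = -1230 J.

-1230 J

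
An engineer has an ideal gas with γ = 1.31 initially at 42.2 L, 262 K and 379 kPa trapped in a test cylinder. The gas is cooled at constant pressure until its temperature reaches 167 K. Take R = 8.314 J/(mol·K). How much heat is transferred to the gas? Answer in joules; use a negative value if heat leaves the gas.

n = P₁V₁/(RT₁) = 379×42.2/(8.314×262) = 7.34 mol.
Isobaric: P stays 379 kPa; V/T = const ⇒ T₂ = 167 K, V₂ = 26.9 L.
W = PΔV = 379×(26.9−42.2) kPa·L = -5800 J.
ΔU = nCvΔT = 7.34×26.8×(167−262) = -18700 J.
Q = ΔU + W = nCpΔT = -24500 J.

-24500 J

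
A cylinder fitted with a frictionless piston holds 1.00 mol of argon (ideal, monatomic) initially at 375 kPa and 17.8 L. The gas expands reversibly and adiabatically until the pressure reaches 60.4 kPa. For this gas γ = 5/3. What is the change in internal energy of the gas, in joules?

-5190 J

T₁ = P₁V₁/(nR) = 375×17.8/(1.00×8.314) = 803 K.
Adiabatic: T₂/T₁ = (P₂/P₁)^((γ−1)/γ) ⇒ T₂ = 803×(0.161)^0.400 = 387 K; V₂ = 53.2 L.
For an ideal gas ΔU = nCvΔT with Cv = (3/2)R = 12.5 J/(mol·K).
ΔU = 1.00×12.5×(387−803) = -5190 J.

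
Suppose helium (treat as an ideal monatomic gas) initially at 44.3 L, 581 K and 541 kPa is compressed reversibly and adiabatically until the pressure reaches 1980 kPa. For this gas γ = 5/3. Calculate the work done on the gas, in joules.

24500 J

n = P₁V₁/(RT₁) = 541×44.3/(8.314×581) = 4.96 mol.
Adiabatic: T₂/T₁ = (P₂/P₁)^((γ−1)/γ) ⇒ T₂ = 581×(3.66)^0.400 = 976 K; V₂ = 20.3 L.
ΔU = nCvΔT = 4.96×12.5×(976−581) = 24500 J.
Q = 0 for an adiabatic process, so W = −ΔU = -24500 J.
Work done on the gas = −W_by = 24500 J.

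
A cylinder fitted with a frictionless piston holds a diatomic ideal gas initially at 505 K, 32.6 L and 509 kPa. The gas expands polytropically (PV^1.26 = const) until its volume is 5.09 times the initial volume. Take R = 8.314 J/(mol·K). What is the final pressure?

65.5 kPa

Polytropic n=1.26: T₂ = T₁(V₁/V₂)^(n−1) = 505×(0.196)^0.26 = 331 K; P₂ = P₁(V₁/V₂)^n = 65.5 kPa.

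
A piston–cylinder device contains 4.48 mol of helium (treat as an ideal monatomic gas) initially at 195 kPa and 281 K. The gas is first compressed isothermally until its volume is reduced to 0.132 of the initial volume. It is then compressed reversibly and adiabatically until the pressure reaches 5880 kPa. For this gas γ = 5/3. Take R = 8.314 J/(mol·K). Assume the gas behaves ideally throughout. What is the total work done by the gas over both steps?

V₁ = nRT₁/P₁ = 4.48×8.314×281/195 = 53.7 L.
Step 1 — Isothermal: T stays 281 K; PV = const ⇒ V₂ = 7.08 L, P₂ = 1480 kPa.
ΔU = 0 (ideal gas, T constant).
W = nRT ln(V₂/V₁) = 4.48×8.314×281×ln(0.132) = -21200 J.
Q = ΔU + W = -21200 J.
State after step 1: P = 1480 kPa, V = 7.08 L, T = 281 K.
Step 2 — Adiabatic: T₂/T₁ = (P₂/P₁)^((γ−1)/γ) ⇒ T₂ = 281×(3.98)^0.400 = 488 K; V₂ = 3.09 L.
ΔU = nCvΔT = 4.48×12.5×(488−281) = 11600 J.
Q = 0 for an adiabatic process, so W = −ΔU = -11600 J.
Net over both steps: W = -32800 J, Q = -21200 J, ΔU = 11600 J.

-32800 J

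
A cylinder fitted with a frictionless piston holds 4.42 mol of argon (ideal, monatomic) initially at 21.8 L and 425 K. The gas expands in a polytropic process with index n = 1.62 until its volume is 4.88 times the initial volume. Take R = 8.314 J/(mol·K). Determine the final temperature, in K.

P₁ = nRT₁/V₁ = 4.42×8.314×425/21.8 = 716 kPa.
Polytropic n=1.62: T₂ = T₁(V₁/V₂)^(n−1) = 425×(0.205)^0.62 = 159 K; P₂ = P₁(V₁/V₂)^n = 54.9 kPa.

159 K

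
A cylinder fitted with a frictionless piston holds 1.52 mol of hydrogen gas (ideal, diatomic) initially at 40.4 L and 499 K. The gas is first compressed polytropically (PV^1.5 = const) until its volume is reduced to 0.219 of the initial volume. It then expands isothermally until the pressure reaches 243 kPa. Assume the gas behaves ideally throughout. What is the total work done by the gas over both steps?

P₁ = nRT₁/V₁ = 1.52×8.314×499/40.4 = 156 kPa.
Step 1 — Polytropic n=1.5: T₂ = T₁(V₁/V₂)^(n−1) = 499×(4.57)^0.50 = 1070 K; P₂ = P₁(V₁/V₂)^n = 1520 kPa.
W = (P₁V₁−P₂V₂)/(n−1) = (156×40.4−1520×8.85)/0.50 = -14300 J.
ΔU = nCvΔT = 1.52×20.8×(1070−499) = 17900 J.
Q = ΔU + W = 3580 J.
State after step 1: P = 1520 kPa, V = 8.85 L, T = 1070 K.
Step 2 — Isothermal: T stays 1070 K; PV = const ⇒ V₂ = 55.5 L, P₂ = 243 kPa.
ΔU = 0 (ideal gas, T constant).
W = nRT ln(V₂/V₁) = 1.52×8.314×1070×ln(6.27) = 24700 J.
Q = ΔU + W = 24700 J.
Net over both steps: W = 10400 J, Q = 28300 J, ΔU = 17900 J.

10400 J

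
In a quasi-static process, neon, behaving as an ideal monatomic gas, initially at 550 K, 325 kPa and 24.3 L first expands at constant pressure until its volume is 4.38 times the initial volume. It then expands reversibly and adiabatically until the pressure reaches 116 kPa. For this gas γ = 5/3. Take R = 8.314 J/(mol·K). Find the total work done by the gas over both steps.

44200 J

n = P₁V₁/(RT₁) = 325×24.3/(8.314×550) = 1.73 mol.
Step 1 — Isobaric: P stays 325 kPa; V/T = const ⇒ T₂ = 2410 K, V₂ = 106 L.
W = PΔV = 325×(106−24.3) kPa·L = 26700 J.
ΔU = nCvΔT = 1.73×12.5×(2410−550) = 40000 J.
Q = ΔU + W = nCpΔT = 66700 J.
State after step 1: P = 325 kPa, V = 106 L, T = 2410 K.
Step 2 — Adiabatic: T₂/T₁ = (P₂/P₁)^((γ−1)/γ) ⇒ T₂ = 2410×(0.357)^0.400 = 1600 K; V₂ = 197 L.
ΔU = nCvΔT = 1.73×12.5×(1600−2410) = -17500 J.
Q = 0 for an adiabatic process, so W = −ΔU = 17500 J.
Net over both steps: W = 44200 J, Q = 66700 J, ΔU = 22500 J.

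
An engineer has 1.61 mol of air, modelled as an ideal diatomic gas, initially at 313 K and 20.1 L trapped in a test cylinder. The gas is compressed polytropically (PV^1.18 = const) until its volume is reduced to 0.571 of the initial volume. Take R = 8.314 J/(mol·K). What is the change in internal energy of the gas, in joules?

1110 J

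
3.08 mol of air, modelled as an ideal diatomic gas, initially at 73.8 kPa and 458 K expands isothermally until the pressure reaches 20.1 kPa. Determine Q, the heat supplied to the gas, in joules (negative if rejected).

15300 J

V₁ = nRT₁/P₁ = 3.08×8.314×458/73.8 = 159 L.
Isothermal: T stays 458 K; PV = const ⇒ V₂ = 583 L, P₂ = 20.1 kPa.
ΔU = 0 (ideal gas, T constant).
W = nRT ln(V₂/V₁) = 3.08×8.314×458×ln(3.67) = 15300 J.
Q = ΔU + W = 15300 J.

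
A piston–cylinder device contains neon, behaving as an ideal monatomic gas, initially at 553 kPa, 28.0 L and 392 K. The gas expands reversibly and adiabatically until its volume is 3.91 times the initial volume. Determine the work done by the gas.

n = P₁V₁/(RT₁) = 553×28.0/(8.314×392) = 4.75 mol.
Adiabatic: TV^(γ−1) = const ⇒ T₂ = 392×(0.256)^0.667 = 158 K; PV^γ = const ⇒ P₂ = 57.0 kPa.
ΔU = nCvΔT = 4.75×12.5×(158−392) = -13900 J.
Q = 0 for an adiabatic process, so W = −ΔU = 13900 J.

13900 J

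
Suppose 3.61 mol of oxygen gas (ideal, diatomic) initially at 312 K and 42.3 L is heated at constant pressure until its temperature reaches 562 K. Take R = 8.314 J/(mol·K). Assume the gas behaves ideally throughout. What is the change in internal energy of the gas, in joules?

P₁ = nRT₁/V₁ = 3.61×8.314×312/42.3 = 221 kPa.
Isobaric: P stays 221 kPa; V/T = const ⇒ T₂ = 562 K, V₂ = 76.2 L.
For an ideal gas ΔU = nCvΔT with Cv = (5/2)R = 20.8 J/(mol·K).
ΔU = 3.61×20.8×(562−312) = 18800 J.

18800 J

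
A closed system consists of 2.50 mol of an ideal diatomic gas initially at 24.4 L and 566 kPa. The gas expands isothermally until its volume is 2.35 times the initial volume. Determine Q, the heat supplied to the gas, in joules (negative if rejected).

T₁ = P₁V₁/(nR) = 566×24.4/(2.50×8.314) = 664 K.
Isothermal: T stays 664 K; PV = const ⇒ V₂ = 57.3 L, P₂ = 241 kPa.
ΔU = 0 (ideal gas, T constant).
W = nRT ln(V₂/V₁) = 2.50×8.314×664×ln(2.35) = 11800 J.
Q = ΔU + W = 11800 J.

11800 J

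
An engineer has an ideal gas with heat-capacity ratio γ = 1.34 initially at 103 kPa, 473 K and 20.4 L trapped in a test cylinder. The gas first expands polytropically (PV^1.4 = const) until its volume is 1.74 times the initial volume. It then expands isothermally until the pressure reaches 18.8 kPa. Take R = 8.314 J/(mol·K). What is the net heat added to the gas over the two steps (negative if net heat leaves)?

n = P₁V₁/(RT₁) = 103×20.4/(8.314×473) = 0.534 mol.
Step 1 — Polytropic n=1.4: T₂ = T₁(V₁/V₂)^(n−1) = 473×(0.575)^0.40 = 379 K; P₂ = P₁(V₁/V₂)^n = 47.4 kPa.
W = (P₁V₁−P₂V₂)/(n−1) = (103×20.4−47.4×35.5)/0.40 = 1040 J.
ΔU = nCvΔT = 0.534×24.5×(379−473) = -1230 J.
Q = ΔU + W = -184 J.
State after step 1: P = 47.4 kPa, V = 35.5 L, T = 379 K.
Step 2 — Isothermal: T stays 379 K; PV = const ⇒ V₂ = 89.6 L, P₂ = 18.8 kPa.
ΔU = 0 (ideal gas, T constant).
W = nRT ln(V₂/V₁) = 0.534×8.314×379×ln(2.52) = 1560 J.
Q = ΔU + W = 1560 J.
Net over both steps: W = 2600 J, Q = 1370 J, ΔU = -1230 J.

1370 J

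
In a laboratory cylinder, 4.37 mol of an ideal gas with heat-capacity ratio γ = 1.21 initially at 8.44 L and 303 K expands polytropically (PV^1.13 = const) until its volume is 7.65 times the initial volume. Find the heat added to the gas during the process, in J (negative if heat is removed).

P₁ = nRT₁/V₁ = 4.37×8.314×303/8.44 = 1300 kPa.
Polytropic n=1.13: T₂ = T₁(V₁/V₂)^(n−1) = 303×(0.131)^0.13 = 233 K; P₂ = P₁(V₁/V₂)^n = 131 kPa.
W = (P₁V₁−P₂V₂)/(n−1) = (1300×8.44−131×64.6)/0.13 = 19700 J.
ΔU = nCvΔT = 4.37×39.6×(233−303) = -12200 J.
Q = ΔU + W = 7500 J.

7500 J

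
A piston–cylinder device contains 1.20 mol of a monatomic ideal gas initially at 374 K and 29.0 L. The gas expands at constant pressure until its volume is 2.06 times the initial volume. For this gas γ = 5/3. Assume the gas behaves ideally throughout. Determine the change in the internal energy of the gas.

5930 J

P₁ = nRT₁/V₁ = 1.20×8.314×374/29.0 = 129 kPa.
Isobaric: P stays 129 kPa; V/T = const ⇒ T₂ = 770 K, V₂ = 59.7 L.
For an ideal gas ΔU = nCvΔT with Cv = (3/2)R = 12.5 J/(mol·K).
ΔU = 1.20×12.5×(770−374) = 5930 J.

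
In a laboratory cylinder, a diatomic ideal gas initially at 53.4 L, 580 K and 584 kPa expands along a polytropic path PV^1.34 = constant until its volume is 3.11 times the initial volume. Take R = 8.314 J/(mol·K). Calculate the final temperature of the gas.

394 K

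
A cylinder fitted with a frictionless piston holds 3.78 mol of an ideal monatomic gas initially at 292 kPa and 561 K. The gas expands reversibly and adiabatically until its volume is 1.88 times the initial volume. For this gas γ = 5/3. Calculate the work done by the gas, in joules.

9080 J

V₁ = nRT₁/P₁ = 3.78×8.314×561/292 = 60.4 L.
Adiabatic: TV^(γ−1) = const ⇒ T₂ = 561×(0.532)^0.667 = 368 K; PV^γ = const ⇒ P₂ = 102 kPa.
ΔU = nCvΔT = 3.78×12.5×(368−561) = -9080 J.
Q = 0 for an adiabatic process, so W = −ΔU = 9080 J.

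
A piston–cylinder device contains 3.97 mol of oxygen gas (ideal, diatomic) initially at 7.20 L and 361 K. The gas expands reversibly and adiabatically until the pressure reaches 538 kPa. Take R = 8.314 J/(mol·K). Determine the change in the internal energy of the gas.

-8180 J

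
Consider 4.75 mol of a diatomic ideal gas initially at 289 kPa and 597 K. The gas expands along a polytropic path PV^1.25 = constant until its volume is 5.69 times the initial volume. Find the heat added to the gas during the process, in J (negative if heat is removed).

V₁ = nRT₁/P₁ = 4.75×8.314×597/289 = 81.6 L.
Polytropic n=1.25: T₂ = T₁(V₁/V₂)^(n−1) = 597×(0.176)^0.25 = 387 K; P₂ = P₁(V₁/V₂)^n = 32.9 kPa.
W = (P₁V₁−P₂V₂)/(n−1) = (289×81.6−32.9×464)/0.25 = 33200 J.
ΔU = nCvΔT = 4.75×20.8×(387−597) = -20800 J.
Q = ΔU + W = 12500 J.

12500 J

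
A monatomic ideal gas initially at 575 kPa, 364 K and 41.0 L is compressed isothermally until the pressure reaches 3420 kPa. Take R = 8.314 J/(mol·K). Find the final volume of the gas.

Isothermal: T stays 364 K; PV = const ⇒ V₂ = 6.89 L, P₂ = 3420 kPa.

6.89 L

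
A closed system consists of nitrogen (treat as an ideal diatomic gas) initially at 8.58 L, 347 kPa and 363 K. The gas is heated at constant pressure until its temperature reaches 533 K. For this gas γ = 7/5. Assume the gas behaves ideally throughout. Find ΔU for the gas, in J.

3490 J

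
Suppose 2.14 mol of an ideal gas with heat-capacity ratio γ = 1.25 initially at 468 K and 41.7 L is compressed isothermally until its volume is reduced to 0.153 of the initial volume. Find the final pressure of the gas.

P₁ = nRT₁/V₁ = 2.14×8.314×468/41.7 = 200 kPa.
Isothermal: T stays 468 K; PV = const ⇒ V₂ = 6.38 L, P₂ = 1310 kPa.

1310 kPa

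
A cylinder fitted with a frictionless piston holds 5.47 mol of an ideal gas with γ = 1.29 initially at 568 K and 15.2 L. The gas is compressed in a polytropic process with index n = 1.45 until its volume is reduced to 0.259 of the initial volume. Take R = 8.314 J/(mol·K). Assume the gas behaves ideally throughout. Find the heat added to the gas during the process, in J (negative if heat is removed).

26500 J

P₁ = nRT₁/V₁ = 5.47×8.314×568/15.2 = 1700 kPa.
Polytropic n=1.45: T₂ = T₁(V₁/V₂)^(n−1) = 568×(3.86)^0.45 = 1040 K; P₂ = P₁(V₁/V₂)^n = 12100 kPa.
W = (P₁V₁−P₂V₂)/(n−1) = (1700×15.2−12100×3.94)/0.45 = -48000 J.
ΔU = nCvΔT = 5.47×28.7×(1040−568) = 74500 J.
Q = ΔU + W = 26500 J.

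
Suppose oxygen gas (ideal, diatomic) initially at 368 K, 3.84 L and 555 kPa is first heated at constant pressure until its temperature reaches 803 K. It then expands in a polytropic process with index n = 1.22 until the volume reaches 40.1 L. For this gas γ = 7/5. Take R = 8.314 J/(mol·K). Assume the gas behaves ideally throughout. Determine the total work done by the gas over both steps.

n = P₁V₁/(RT₁) = 555×3.84/(8.314×368) = 0.697 mol.
Step 1 — Isobaric: P stays 555 kPa; V/T = const ⇒ T₂ = 803 K, V₂ = 8.38 L.
W = PΔV = 555×(8.38−3.84) kPa·L = 2520 J.
ΔU = nCvΔT = 0.697×20.8×(803−368) = 6300 J.
Q = ΔU + W = nCpΔT = 8820 J.
State after step 1: P = 555 kPa, V = 8.38 L, T = 803 K.
Step 2 — Polytropic n=1.22: T₂ = T₁(V₁/V₂)^(n−1) = 803×(0.209)^0.22 = 569 K; P₂ = P₁(V₁/V₂)^n = 82.2 kPa.
W = (P₁V₁−P₂V₂)/(n−1) = (555×8.38−82.2×40.1)/0.22 = 6160 J.
ΔU = nCvΔT = 0.697×20.8×(569−803) = -3390 J.
Q = ΔU + W = 2770 J.
Net over both steps: W = 8680 J, Q = 11600 J, ΔU = 2910 J.

8680 J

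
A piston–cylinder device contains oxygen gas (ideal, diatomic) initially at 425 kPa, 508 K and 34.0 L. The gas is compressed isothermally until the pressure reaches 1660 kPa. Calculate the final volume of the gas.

8.70 L

Isothermal: T stays 508 K; PV = const ⇒ V₂ = 8.70 L, P₂ = 1660 kPa.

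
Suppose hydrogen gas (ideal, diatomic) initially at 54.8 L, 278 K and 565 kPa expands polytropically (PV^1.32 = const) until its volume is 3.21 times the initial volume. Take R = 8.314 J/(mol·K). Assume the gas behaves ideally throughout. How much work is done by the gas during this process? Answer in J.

30100 J

n = P₁V₁/(RT₁) = 565×54.8/(8.314×278) = 13.4 mol.
Polytropic n=1.32: T₂ = T₁(V₁/V₂)^(n−1) = 278×(0.312)^0.32 = 191 K; P₂ = P₁(V₁/V₂)^n = 121 kPa.
W = (P₁V₁−P₂V₂)/(n−1) = (565×54.8−121×176)/0.32 = 30100 J.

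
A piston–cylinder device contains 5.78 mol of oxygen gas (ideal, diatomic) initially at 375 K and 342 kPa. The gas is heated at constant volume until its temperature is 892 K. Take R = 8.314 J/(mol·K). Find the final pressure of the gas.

V₁ = nRT₁/P₁ = 5.78×8.314×375/342 = 52.7 L.
Isochoric: V stays 52.7 L; P/T = const ⇒ T₂ = 892 K, P₂ = 814 kPa.

814 kPa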